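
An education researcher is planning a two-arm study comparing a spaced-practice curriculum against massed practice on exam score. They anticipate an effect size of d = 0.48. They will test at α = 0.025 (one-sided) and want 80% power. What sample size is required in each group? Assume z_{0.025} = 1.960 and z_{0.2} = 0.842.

n = 69 per group

For two independent groups with equal n: n = 2·((z_{α} + z_β) / d)².
z_{α} + z_β = 1.960 + 0.842 = 2.802.
n = 2 × (2.802 / 0.48)² = 2 × 5.838² = 2 × 34.08 = 68.2.
Round up to the next whole participant.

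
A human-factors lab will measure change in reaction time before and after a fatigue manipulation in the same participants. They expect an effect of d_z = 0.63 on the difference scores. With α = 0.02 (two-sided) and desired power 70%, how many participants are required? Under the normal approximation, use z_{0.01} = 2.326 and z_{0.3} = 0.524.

n = 21 pairs

For a paired (one-sample on differences) test: n = ((z_{α/2} + z_β) / d)².
z_{α/2} + z_β = 2.326 + 0.524 = 2.850.
n = (2.850 / 0.63)² = 4.524² = 20.46.
Round up.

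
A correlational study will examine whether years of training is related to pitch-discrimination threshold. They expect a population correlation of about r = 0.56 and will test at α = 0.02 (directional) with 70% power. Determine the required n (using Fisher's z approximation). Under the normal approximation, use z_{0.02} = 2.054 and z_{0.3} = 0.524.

Fisher's z: C = ½·ln((1+r)/(1−r)) = ½·ln(3.5455) = 0.6328.
n = ((z_{α} + z_β)/C)² + 3.
(2.054 + 0.524) / 0.6328 = 2.578 / 0.6328 = 4.074.
n = 4.074² + 3 = 16.60 + 3 = 19.6.
Round up.

n = 20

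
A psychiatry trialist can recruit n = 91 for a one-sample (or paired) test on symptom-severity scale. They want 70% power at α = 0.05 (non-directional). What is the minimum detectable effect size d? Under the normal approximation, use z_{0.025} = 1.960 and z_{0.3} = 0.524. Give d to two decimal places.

d_min ≈ 0.26

For a single sample (or paired design) of n = 91: d_min = (z_{α/2} + z_β)/√n.
z-sum = 1.960 + 0.524 = 2.484.
d_min = 2.484 / √91 = 2.484 / 9.539 = 0.260.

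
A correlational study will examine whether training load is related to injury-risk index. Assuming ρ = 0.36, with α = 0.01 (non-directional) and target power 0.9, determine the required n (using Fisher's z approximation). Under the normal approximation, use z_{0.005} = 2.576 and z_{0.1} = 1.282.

Fisher's z: C = ½·ln((1+r)/(1−r)) = ½·ln(2.1250) = 0.3769.
n = ((z_{α/2} + z_β)/C)² + 3.
(2.576 + 1.282) / 0.3769 = 3.858 / 0.3769 = 10.236.
n = 10.236² + 3 = 104.78 + 3 = 107.8.
Round up.

n = 108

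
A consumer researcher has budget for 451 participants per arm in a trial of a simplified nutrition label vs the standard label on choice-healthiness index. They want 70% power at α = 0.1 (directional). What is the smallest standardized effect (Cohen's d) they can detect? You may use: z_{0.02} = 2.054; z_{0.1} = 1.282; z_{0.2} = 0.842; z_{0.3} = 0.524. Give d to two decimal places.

For two independent groups of n = 451 each: d_min = (z_{α} + z_β)·√(2/n).
z-sum = 1.282 + 0.524 = 1.806.
d_min = 1.806 × √(2/451) = 1.806 × 0.0666 = 0.120.

d_min ≈ 0.12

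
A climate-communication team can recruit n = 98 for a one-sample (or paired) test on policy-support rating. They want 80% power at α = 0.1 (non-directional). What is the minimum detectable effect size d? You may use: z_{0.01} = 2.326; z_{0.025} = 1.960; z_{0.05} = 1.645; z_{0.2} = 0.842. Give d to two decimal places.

For a single sample (or paired design) of n = 98: d_min = (z_{α/2} + z_β)/√n.
z-sum = 1.645 + 0.842 = 2.487.
d_min = 2.487 / √98 = 2.487 / 9.899 = 0.251.

d_min ≈ 0.25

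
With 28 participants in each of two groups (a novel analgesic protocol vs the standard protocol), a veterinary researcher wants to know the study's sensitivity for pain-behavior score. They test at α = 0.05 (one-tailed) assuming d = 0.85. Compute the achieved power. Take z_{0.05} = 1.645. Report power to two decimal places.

power ≈ 0.94

For two equal groups, power = Φ(d·√(n/2) − z_{α}).
d·√(n/2) = 0.85 × √(28/2) = 0.85 × 3.742 = 3.180.
z_β = 3.180 − 1.645 = 1.535.
Power = Φ(1.535) = 0.938.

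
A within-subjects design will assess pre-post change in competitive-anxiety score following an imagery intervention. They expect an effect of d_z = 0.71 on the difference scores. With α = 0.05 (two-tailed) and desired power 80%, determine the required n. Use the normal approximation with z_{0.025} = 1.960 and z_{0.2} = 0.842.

For a paired (one-sample on differences) test: n = ((z_{α/2} + z_β) / d)².
z_{α/2} + z_β = 1.960 + 0.842 = 2.802.
n = (2.802 / 0.71)² = 3.946² = 15.57.
Round up.

n = 16 pairs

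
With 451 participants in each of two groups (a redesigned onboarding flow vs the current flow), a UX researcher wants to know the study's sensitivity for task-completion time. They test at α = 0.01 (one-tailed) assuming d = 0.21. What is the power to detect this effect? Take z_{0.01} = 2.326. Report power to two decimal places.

power ≈ 0.80

For two equal groups, power = Φ(d·√(n/2) − z_{α}).
d·√(n/2) = 0.21 × √(451/2) = 0.21 × 15.017 = 3.153.
z_β = 3.153 − 2.326 = 0.827.
Power = Φ(0.827) = 0.796.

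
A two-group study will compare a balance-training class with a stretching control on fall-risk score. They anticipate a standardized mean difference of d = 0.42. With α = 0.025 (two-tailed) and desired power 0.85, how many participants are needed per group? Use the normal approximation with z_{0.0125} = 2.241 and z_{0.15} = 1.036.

For two independent groups with equal n: n = 2·((z_{α/2} + z_β) / d)².
z_{α/2} + z_β = 2.241 + 1.036 = 3.277.
n = 2 × (3.277 / 0.42)² = 2 × 7.802² = 2 × 60.88 = 121.8.
Round up to the next whole participant.

n = 122 per group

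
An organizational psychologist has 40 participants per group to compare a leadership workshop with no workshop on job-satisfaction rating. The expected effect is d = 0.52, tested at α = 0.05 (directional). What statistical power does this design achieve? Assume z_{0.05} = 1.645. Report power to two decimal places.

For two equal groups, power = Φ(d·√(n/2) − z_{α}).
d·√(n/2) = 0.52 × √(40/2) = 0.52 × 4.472 = 2.326.
z_β = 2.326 − 1.645 = 0.681.
Power = Φ(0.681) = 0.752.

power ≈ 0.75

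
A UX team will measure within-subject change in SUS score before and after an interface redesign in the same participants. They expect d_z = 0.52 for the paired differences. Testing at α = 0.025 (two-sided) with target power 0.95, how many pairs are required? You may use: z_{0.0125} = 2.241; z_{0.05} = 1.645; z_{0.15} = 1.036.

n = 56 pairs

For a paired (one-sample on differences) test: n = ((z_{α/2} + z_β) / d)².
z_{α/2} + z_β = 2.241 + 1.645 = 3.886.
n = (3.886 / 0.52)² = 7.473² = 55.85.
Round up.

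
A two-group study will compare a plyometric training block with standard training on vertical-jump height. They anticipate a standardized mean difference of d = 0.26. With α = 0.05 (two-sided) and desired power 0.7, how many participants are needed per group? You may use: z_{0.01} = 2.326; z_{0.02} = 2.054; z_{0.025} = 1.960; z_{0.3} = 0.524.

n = 183 per group

For two independent groups with equal n: n = 2·((z_{α/2} + z_β) / d)².
z_{α/2} + z_β = 1.960 + 0.524 = 2.484.
n = 2 × (2.484 / 0.26)² = 2 × 9.554² = 2 × 91.28 = 182.6.
Round up to the next whole participant.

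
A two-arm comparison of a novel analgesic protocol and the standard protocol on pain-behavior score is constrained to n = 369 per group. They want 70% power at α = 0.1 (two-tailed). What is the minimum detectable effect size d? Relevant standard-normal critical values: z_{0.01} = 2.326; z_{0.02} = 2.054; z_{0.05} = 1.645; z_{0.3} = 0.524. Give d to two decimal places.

For two independent groups of n = 369 each: d_min = (z_{α/2} + z_β)·√(2/n).
z-sum = 1.645 + 0.524 = 2.169.
d_min = 2.169 × √(2/369) = 2.169 × 0.0736 = 0.160.

d_min ≈ 0.16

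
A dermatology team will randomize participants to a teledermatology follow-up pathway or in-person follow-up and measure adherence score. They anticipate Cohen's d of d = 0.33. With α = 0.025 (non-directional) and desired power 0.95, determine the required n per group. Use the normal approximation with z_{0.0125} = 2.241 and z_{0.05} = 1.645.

For two independent groups with equal n: n = 2·((z_{α/2} + z_β) / d)².
z_{α/2} + z_β = 2.241 + 1.645 = 3.886.
n = 2 × (3.886 / 0.33)² = 2 × 11.776² = 2 × 138.67 = 277.3.
Round up to the next whole participant.

n = 278 per group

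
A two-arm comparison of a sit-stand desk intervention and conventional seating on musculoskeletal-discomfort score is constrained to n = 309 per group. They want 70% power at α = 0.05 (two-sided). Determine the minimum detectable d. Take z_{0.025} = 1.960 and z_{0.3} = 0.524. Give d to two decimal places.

d_min ≈ 0.20

For two independent groups of n = 309 each: d_min = (z_{α/2} + z_β)·√(2/n).
z-sum = 1.960 + 0.524 = 2.484.
d_min = 2.484 × √(2/309) = 2.484 × 0.0805 = 0.200.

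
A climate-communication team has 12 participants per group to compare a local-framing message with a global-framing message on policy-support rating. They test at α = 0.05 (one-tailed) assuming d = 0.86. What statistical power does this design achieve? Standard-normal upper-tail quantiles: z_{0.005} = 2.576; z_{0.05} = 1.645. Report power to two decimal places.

For two equal groups, power = Φ(d·√(n/2) − z_{α}).
d·√(n/2) = 0.86 × √(12/2) = 0.86 × 2.449 = 2.107.
z_β = 2.107 − 1.645 = 0.462.
Power = Φ(0.462) = 0.678.

power ≈ 0.68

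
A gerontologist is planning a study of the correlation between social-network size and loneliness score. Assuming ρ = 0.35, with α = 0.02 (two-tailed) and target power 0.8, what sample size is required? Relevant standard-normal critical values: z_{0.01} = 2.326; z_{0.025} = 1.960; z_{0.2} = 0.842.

Fisher's z: C = ½·ln((1+r)/(1−r)) = ½·ln(2.0769) = 0.3654.
n = ((z_{α/2} + z_β)/C)² + 3.
(2.326 + 0.842) / 0.3654 = 3.168 / 0.3654 = 8.670.
n = 8.670² + 3 = 75.17 + 3 = 78.2.
Round up.

n = 79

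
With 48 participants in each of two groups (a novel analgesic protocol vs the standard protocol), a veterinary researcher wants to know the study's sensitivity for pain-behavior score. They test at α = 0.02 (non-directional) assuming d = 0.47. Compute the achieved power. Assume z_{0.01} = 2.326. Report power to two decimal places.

power ≈ 0.49

For two equal groups, power = Φ(d·√(n/2) − z_{α/2}).
d·√(n/2) = 0.47 × √(48/2) = 0.47 × 4.899 = 2.303.
z_β = 2.303 − 2.326 = -0.023.
Power = Φ(-0.023) = 0.491.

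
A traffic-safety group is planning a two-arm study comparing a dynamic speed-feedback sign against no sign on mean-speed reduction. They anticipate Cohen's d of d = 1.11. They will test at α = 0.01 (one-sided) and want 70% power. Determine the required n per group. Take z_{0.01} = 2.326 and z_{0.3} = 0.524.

For two independent groups with equal n: n = 2·((z_{α} + z_β) / d)².
z_{α} + z_β = 2.326 + 0.524 = 2.850.
n = 2 × (2.850 / 1.11)² = 2 × 2.568² = 2 × 6.59 = 13.2.
Round up to the next whole participant.

n = 14 per group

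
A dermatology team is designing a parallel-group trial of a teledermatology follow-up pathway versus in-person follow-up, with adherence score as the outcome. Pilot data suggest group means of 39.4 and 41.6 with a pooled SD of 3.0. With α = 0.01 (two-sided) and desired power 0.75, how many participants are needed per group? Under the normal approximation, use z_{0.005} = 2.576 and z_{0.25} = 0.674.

Cohen's d = |M₁ − M₂| / SD_pooled = |39.4 − 41.6| / 3.0 = 2.2 / 3.0 = 0.733.
For two independent groups with equal n: n = 2·((z_{α/2} + z_β) / d)².
z_{α/2} + z_β = 2.576 + 0.674 = 3.250.
n = 2 × (3.250 / 0.733)² = 2 × 4.434² = 2 × 19.66 = 39.3.
Round up to the next whole participant.

n = 40 per group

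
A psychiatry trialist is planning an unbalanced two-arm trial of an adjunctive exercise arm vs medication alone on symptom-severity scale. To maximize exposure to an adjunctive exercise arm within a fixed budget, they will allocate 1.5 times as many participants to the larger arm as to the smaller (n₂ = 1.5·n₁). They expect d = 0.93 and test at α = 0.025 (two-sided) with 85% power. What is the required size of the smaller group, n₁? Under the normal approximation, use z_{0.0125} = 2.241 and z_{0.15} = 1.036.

With allocation ratio k = n₂/n₁ = 1.5, Var(x̄₁−x̄₂) = σ²(1/n₁ + 1/(k·n₁)) = σ²·(k+1)/(k·n₁).
So n₁ = (1 + 1/k)·((z_{α/2} + z_β)/d)² = 1.667 × (3.277/0.93)².
n₁ = 1.667 × 12.42 = 20.7.
Round up: n₁ = 21, giving n₂ = ⌈1.5 × 21⌉ = ⌈31.5⌉ = 32.

n₁ = 21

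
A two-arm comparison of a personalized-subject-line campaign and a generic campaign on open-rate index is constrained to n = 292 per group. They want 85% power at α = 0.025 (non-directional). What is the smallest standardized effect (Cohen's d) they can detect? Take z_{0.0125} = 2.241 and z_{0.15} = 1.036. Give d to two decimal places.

For two independent groups of n = 292 each: d_min = (z_{α/2} + z_β)·√(2/n).
z-sum = 2.241 + 1.036 = 3.277.
d_min = 3.277 × √(2/292) = 3.277 × 0.0828 = 0.271.

d_min ≈ 0.27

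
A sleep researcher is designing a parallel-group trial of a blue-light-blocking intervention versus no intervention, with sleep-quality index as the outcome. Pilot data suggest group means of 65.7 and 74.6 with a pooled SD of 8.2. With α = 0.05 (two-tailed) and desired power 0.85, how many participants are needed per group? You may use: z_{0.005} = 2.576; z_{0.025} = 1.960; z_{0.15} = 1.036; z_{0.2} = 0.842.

n = 16 per group

Cohen's d = |M₁ − M₂| / SD_pooled = |65.7 − 74.6| / 8.2 = 8.9 / 8.2 = 1.085.
For two independent groups with equal n: n = 2·((z_{α/2} + z_β) / d)².
z_{α/2} + z_β = 1.960 + 1.036 = 2.996.
n = 2 × (2.996 / 1.085)² = 2 × 2.761² = 2 × 7.62 = 15.2.
Round up to the next whole participant.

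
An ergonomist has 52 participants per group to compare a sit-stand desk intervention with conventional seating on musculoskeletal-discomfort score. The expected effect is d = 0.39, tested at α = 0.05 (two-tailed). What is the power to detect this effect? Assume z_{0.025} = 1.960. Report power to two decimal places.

power ≈ 0.51

For two equal groups, power = Φ(d·√(n/2) − z_{α/2}).
d·√(n/2) = 0.39 × √(52/2) = 0.39 × 5.099 = 1.989.
z_β = 1.989 − 1.960 = 0.029.
Power = Φ(0.029) = 0.511.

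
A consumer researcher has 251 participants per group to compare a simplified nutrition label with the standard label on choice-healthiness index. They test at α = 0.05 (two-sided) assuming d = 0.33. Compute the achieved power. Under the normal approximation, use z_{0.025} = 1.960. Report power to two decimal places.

power ≈ 0.96

For two equal groups, power = Φ(d·√(n/2) − z_{α/2}).
d·√(n/2) = 0.33 × √(251/2) = 0.33 × 11.203 = 3.697.
z_β = 3.697 − 1.960 = 1.737.
Power = Φ(1.737) = 0.959.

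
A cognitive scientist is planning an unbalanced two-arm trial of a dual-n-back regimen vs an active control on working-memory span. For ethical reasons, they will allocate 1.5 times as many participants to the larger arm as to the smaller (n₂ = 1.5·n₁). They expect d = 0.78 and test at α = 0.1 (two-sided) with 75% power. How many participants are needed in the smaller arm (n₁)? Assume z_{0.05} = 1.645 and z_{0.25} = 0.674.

n₁ = 15

With allocation ratio k = n₂/n₁ = 1.5, Var(x̄₁−x̄₂) = σ²(1/n₁ + 1/(k·n₁)) = σ²·(k+1)/(k·n₁).
So n₁ = (1 + 1/k)·((z_{α/2} + z_β)/d)² = 1.667 × (2.319/0.78)².
n₁ = 1.667 × 8.84 = 14.7.
Round up: n₁ = 15, giving n₂ = ⌈1.5 × 15⌉ = ⌈22.5⌉ = 23.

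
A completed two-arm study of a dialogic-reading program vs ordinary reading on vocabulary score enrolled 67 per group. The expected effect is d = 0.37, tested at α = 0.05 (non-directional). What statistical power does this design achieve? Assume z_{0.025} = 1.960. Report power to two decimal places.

power ≈ 0.57

For two equal groups, power = Φ(d·√(n/2) − z_{α/2}).
d·√(n/2) = 0.37 × √(67/2) = 0.37 × 5.788 = 2.142.
z_β = 2.142 − 1.960 = 0.182.
Power = Φ(0.182) = 0.572.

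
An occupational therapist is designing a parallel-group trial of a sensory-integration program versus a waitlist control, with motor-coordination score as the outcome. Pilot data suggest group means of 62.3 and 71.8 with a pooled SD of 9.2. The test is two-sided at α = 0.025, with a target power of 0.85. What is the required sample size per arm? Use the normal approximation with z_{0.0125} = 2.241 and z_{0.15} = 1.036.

n = 21 per group

Cohen's d = |M₁ − M₂| / SD_pooled = |62.3 − 71.8| / 9.2 = 9.5 / 9.2 = 1.033.
For two independent groups with equal n: n = 2·((z_{α/2} + z_β) / d)².
z_{α/2} + z_β = 2.241 + 1.036 = 3.277.
n = 2 × (3.277 / 1.033)² = 2 × 3.172² = 2 × 10.06 = 20.1.
Round up to the next whole participant.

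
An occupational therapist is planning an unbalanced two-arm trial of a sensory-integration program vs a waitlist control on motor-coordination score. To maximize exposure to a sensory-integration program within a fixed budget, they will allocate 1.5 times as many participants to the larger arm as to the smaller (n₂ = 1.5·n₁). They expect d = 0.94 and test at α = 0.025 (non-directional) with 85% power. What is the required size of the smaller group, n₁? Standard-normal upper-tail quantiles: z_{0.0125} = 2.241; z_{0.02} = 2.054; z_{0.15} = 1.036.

With allocation ratio k = n₂/n₁ = 1.5, Var(x̄₁−x̄₂) = σ²(1/n₁ + 1/(k·n₁)) = σ²·(k+1)/(k·n₁).
So n₁ = (1 + 1/k)·((z_{α/2} + z_β)/d)² = 1.667 × (3.277/0.94)².
n₁ = 1.667 × 12.15 = 20.3.
Round up: n₁ = 21, giving n₂ = ⌈1.5 × 21⌉ = ⌈31.5⌉ = 32.

n₁ = 21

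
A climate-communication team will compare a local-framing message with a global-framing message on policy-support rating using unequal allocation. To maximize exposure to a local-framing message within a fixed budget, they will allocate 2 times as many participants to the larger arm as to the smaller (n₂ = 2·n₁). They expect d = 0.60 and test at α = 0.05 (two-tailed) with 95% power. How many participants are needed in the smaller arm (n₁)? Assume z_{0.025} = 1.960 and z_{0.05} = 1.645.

With allocation ratio k = n₂/n₁ = 2, Var(x̄₁−x̄₂) = σ²(1/n₁ + 1/(k·n₁)) = σ²·(k+1)/(k·n₁).
So n₁ = (1 + 1/k)·((z_{α/2} + z_β)/d)² = 1.500 × (3.605/0.60)².
n₁ = 1.500 × 36.10 = 54.2.
Round up: n₁ = 55, giving n₂ = 2 × 55 = 110.

n₁ = 55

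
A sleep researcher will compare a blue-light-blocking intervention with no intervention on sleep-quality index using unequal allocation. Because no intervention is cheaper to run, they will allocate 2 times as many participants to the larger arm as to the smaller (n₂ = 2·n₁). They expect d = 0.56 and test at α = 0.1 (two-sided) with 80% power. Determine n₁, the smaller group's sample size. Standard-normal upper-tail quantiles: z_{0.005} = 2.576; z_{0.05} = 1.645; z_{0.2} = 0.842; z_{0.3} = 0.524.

n₁ = 30

With allocation ratio k = n₂/n₁ = 2, Var(x̄₁−x̄₂) = σ²(1/n₁ + 1/(k·n₁)) = σ²·(k+1)/(k·n₁).
So n₁ = (1 + 1/k)·((z_{α/2} + z_β)/d)² = 1.500 × (2.487/0.56)².
n₁ = 1.500 × 19.72 = 29.6.
Round up: n₁ = 30, giving n₂ = 2 × 30 = 60.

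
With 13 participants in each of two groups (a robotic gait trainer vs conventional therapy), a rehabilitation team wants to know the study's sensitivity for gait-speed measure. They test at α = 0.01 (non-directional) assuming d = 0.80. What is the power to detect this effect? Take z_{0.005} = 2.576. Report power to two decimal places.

For two equal groups, power = Φ(d·√(n/2) − z_{α/2}).
d·√(n/2) = 0.80 × √(13/2) = 0.80 × 2.550 = 2.040.
z_β = 2.040 − 2.576 = -0.536.
Power = Φ(-0.536) = 0.296.

power ≈ 0.30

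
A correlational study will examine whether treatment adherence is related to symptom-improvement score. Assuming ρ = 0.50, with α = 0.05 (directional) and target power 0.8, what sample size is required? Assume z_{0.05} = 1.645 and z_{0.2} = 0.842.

n = 24

Fisher's z: C = ½·ln((1+r)/(1−r)) = ½·ln(3.0000) = 0.5493.
n = ((z_{α} + z_β)/C)² + 3.
(1.645 + 0.842) / 0.5493 = 2.487 / 0.5493 = 4.528.
n = 4.528² + 3 = 20.50 + 3 = 23.5.
Round up.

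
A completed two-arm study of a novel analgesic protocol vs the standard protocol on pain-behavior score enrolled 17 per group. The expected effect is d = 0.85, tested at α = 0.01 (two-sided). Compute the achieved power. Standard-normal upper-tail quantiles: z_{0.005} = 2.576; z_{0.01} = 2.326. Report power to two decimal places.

For two equal groups, power = Φ(d·√(n/2) − z_{α/2}).
d·√(n/2) = 0.85 × √(17/2) = 0.85 × 2.915 = 2.478.
z_β = 2.478 − 2.576 = -0.098.
Power = Φ(-0.098) = 0.461.

power ≈ 0.46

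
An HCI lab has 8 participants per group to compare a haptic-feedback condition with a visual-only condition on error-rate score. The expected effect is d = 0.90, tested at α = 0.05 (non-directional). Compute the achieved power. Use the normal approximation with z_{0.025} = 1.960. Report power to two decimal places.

power ≈ 0.44

For two equal groups, power = Φ(d·√(n/2) − z_{α/2}).
d·√(n/2) = 0.90 × √(8/2) = 0.90 × 2.000 = 1.800.
z_β = 1.800 − 1.960 = -0.160.
Power = Φ(-0.160) = 0.436.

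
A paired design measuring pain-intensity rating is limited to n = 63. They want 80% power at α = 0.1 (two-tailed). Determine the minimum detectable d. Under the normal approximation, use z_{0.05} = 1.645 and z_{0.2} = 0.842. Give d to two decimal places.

d_min ≈ 0.31

For a single sample (or paired design) of n = 63: d_min = (z_{α/2} + z_β)/√n.
z-sum = 1.645 + 0.842 = 2.487.
d_min = 2.487 / √63 = 2.487 / 7.937 = 0.313.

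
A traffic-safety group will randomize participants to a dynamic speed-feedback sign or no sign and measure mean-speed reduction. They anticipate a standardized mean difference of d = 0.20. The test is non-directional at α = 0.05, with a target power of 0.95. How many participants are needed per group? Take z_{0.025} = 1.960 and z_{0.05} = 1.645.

For two independent groups with equal n: n = 2·((z_{α/2} + z_β) / d)².
z_{α/2} + z_β = 1.960 + 1.645 = 3.605.
n = 2 × (3.605 / 0.20)² = 2 × 18.025² = 2 × 324.90 = 649.8.
Round up to the next whole participant.

n = 650 per group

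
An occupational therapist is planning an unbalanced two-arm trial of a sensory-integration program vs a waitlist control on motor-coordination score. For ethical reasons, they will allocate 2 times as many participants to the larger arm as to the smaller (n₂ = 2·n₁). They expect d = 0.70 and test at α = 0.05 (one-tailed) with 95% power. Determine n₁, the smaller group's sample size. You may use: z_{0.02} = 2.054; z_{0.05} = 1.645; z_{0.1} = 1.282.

n₁ = 34

With allocation ratio k = n₂/n₁ = 2, Var(x̄₁−x̄₂) = σ²(1/n₁ + 1/(k·n₁)) = σ²·(k+1)/(k·n₁).
So n₁ = (1 + 1/k)·((z_{α} + z_β)/d)² = 1.500 × (3.290/0.70)².
n₁ = 1.500 × 22.09 = 33.1.
Round up: n₁ = 34, giving n₂ = 2 × 34 = 68.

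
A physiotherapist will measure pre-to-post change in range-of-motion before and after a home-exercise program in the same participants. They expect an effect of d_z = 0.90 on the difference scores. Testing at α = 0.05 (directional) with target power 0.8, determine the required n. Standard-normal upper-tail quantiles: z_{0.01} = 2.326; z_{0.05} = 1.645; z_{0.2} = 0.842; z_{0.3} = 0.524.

n = 8 pairs

For a paired (one-sample on differences) test: n = ((z_{α} + z_β) / d)².
z_{α} + z_β = 1.645 + 0.842 = 2.487.
n = (2.487 / 0.90)² = 2.763² = 7.64.
Round up.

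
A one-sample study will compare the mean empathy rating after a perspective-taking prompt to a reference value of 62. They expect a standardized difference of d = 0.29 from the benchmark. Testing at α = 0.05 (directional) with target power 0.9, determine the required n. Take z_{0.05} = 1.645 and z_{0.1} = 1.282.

n = 102

For a one-sample test: n = ((z_{α} + z_β) / d)².
z_{α} + z_β = 1.645 + 1.282 = 2.927.
n = (2.927 / 0.29)² = 10.093² = 101.87.
Round up.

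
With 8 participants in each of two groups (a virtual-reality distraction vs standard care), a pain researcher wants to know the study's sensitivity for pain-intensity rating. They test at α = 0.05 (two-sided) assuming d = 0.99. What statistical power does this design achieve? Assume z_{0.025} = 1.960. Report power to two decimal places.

For two equal groups, power = Φ(d·√(n/2) − z_{α/2}).
d·√(n/2) = 0.99 × √(8/2) = 0.99 × 2.000 = 1.980.
z_β = 1.980 − 1.960 = 0.020.
Power = Φ(0.020) = 0.508.

power ≈ 0.51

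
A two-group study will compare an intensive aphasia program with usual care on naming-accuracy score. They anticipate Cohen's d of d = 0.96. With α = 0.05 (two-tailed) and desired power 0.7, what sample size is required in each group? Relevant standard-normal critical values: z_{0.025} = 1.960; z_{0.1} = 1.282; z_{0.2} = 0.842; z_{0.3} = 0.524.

n = 14 per group

For two independent groups with equal n: n = 2·((z_{α/2} + z_β) / d)².
z_{α/2} + z_β = 1.960 + 0.524 = 2.484.
n = 2 × (2.484 / 0.96)² = 2 × 2.587² = 2 × 6.70 = 13.4.
Round up to the next whole participant.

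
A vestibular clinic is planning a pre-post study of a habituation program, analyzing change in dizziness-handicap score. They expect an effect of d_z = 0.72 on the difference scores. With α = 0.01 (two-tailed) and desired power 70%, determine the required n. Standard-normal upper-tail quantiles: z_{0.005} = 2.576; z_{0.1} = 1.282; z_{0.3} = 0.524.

For a paired (one-sample on differences) test: n = ((z_{α/2} + z_β) / d)².
z_{α/2} + z_β = 2.576 + 0.524 = 3.100.
n = (3.100 / 0.72)² = 4.306² = 18.54.
Round up.

n = 19 pairs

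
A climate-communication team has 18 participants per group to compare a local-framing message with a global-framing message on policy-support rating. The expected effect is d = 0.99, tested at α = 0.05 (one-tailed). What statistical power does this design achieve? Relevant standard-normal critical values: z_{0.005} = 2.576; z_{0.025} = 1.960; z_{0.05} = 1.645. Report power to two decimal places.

power ≈ 0.91

For two equal groups, power = Φ(d·√(n/2) − z_{α}).
d·√(n/2) = 0.99 × √(18/2) = 0.99 × 3.000 = 2.970.
z_β = 2.970 − 1.645 = 1.325.
Power = Φ(1.325) = 0.907.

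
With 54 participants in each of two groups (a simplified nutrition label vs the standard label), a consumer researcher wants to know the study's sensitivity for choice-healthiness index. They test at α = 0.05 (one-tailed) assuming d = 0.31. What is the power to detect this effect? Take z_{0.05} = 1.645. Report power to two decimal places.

For two equal groups, power = Φ(d·√(n/2) − z_{α}).
d·√(n/2) = 0.31 × √(54/2) = 0.31 × 5.196 = 1.611.
z_β = 1.611 − 1.645 = -0.034.
Power = Φ(-0.034) = 0.486.

power ≈ 0.49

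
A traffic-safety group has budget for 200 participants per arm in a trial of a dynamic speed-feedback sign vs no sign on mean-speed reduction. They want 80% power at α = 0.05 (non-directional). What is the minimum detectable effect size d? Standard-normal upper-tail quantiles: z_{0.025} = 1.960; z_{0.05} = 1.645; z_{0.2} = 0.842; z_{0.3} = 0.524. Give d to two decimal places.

d_min ≈ 0.28

For two independent groups of n = 200 each: d_min = (z_{α/2} + z_β)·√(2/n).
z-sum = 1.960 + 0.842 = 2.802.
d_min = 2.802 × √(2/200) = 2.802 × 0.1000 = 0.280.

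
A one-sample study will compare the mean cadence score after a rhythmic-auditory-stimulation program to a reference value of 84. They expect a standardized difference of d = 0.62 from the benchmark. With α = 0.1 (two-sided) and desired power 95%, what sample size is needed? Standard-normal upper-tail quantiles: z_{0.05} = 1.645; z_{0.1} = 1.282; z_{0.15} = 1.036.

n = 29

For a one-sample test: n = ((z_{α/2} + z_β) / d)².
z_{α/2} + z_β = 1.645 + 1.645 = 3.290.
n = (3.290 / 0.62)² = 5.306² = 28.16.
Round up.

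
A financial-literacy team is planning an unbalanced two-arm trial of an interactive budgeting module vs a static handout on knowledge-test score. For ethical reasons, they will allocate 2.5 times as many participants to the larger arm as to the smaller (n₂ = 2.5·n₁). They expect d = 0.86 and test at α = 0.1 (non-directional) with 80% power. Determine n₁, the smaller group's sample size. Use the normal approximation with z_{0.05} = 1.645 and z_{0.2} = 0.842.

With allocation ratio k = n₂/n₁ = 2.5, Var(x̄₁−x̄₂) = σ²(1/n₁ + 1/(k·n₁)) = σ²·(k+1)/(k·n₁).
So n₁ = (1 + 1/k)·((z_{α/2} + z_β)/d)² = 1.400 × (2.487/0.86)².
n₁ = 1.400 × 8.36 = 11.7.
Round up: n₁ = 12, giving n₂ = 2.5 × 12 = 30.

n₁ = 12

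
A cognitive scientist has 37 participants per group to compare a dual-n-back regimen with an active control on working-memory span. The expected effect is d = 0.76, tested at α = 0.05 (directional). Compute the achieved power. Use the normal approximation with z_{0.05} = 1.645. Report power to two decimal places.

power ≈ 0.95

For two equal groups, power = Φ(d·√(n/2) − z_{α}).
d·√(n/2) = 0.76 × √(37/2) = 0.76 × 4.301 = 3.269.
z_β = 3.269 − 1.645 = 1.624.
Power = Φ(1.624) = 0.948.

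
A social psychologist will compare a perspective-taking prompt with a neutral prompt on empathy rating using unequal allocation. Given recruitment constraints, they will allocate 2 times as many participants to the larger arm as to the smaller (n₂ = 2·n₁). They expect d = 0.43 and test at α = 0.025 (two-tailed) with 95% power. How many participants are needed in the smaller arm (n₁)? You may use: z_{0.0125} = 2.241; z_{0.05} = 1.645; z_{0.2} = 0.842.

With allocation ratio k = n₂/n₁ = 2, Var(x̄₁−x̄₂) = σ²(1/n₁ + 1/(k·n₁)) = σ²·(k+1)/(k·n₁).
So n₁ = (1 + 1/k)·((z_{α/2} + z_β)/d)² = 1.500 × (3.886/0.43)².
n₁ = 1.500 × 81.67 = 122.5.
Round up: n₁ = 123, giving n₂ = 2 × 123 = 246.

n₁ = 123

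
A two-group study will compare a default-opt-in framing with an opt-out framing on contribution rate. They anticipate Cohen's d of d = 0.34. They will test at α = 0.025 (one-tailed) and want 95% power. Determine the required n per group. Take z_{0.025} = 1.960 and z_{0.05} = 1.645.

n = 225 per group

For two independent groups with equal n: n = 2·((z_{α} + z_β) / d)².
z_{α} + z_β = 1.960 + 1.645 = 3.605.
n = 2 × (3.605 / 0.34)² = 2 × 10.603² = 2 × 112.42 = 224.8.
Round up to the next whole participant.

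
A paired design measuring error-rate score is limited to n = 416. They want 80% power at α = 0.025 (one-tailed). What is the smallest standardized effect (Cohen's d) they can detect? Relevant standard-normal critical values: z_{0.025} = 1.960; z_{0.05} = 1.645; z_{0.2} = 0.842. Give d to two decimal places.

d_min ≈ 0.14

For a single sample (or paired design) of n = 416: d_min = (z_{α} + z_β)/√n.
z-sum = 1.960 + 0.842 = 2.802.
d_min = 2.802 / √416 = 2.802 / 20.396 = 0.137.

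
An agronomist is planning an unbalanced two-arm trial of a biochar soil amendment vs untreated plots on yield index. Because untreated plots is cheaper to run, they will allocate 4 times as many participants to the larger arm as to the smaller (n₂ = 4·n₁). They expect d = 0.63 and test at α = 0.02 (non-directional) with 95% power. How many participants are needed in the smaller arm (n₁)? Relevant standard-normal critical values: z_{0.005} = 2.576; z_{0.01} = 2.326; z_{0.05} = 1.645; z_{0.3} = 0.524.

n₁ = 50

With allocation ratio k = n₂/n₁ = 4, Var(x̄₁−x̄₂) = σ²(1/n₁ + 1/(k·n₁)) = σ²·(k+1)/(k·n₁).
So n₁ = (1 + 1/k)·((z_{α/2} + z_β)/d)² = 1.250 × (3.971/0.63)².
n₁ = 1.250 × 39.73 = 49.7.
Round up: n₁ = 50, giving n₂ = 4 × 50 = 200.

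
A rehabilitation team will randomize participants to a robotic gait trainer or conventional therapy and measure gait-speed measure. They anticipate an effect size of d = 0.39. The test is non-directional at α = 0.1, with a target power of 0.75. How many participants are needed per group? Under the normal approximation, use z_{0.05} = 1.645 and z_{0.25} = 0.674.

n = 71 per group

For two independent groups with equal n: n = 2·((z_{α/2} + z_β) / d)².
z_{α/2} + z_β = 1.645 + 0.674 = 2.319.
n = 2 × (2.319 / 0.39)² = 2 × 5.946² = 2 × 35.36 = 70.7.
Round up to the next whole participant.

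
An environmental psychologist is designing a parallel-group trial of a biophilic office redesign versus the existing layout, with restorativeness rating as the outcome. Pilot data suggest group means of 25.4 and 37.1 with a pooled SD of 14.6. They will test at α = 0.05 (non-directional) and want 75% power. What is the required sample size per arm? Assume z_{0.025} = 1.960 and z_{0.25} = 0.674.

n = 22 per group

Cohen's d = |M₁ − M₂| / SD_pooled = |25.4 − 37.1| / 14.6 = 11.7 / 14.6 = 0.801.
For two independent groups with equal n: n = 2·((z_{α/2} + z_β) / d)².
z_{α/2} + z_β = 1.960 + 0.674 = 2.634.
n = 2 × (2.634 / 0.801)² = 2 × 3.288² = 2 × 10.81 = 21.6.
Round up to the next whole participant.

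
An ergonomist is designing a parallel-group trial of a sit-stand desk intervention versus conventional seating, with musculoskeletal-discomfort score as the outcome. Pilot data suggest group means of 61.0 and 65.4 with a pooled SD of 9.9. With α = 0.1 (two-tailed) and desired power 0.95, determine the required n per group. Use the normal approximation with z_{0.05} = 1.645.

n = 110 per group

Cohen's d = |M₁ − M₂| / SD_pooled = |61.0 − 65.4| / 9.9 = 4.4 / 9.9 = 0.444.
For two independent groups with equal n: n = 2·((z_{α/2} + z_β) / d)².
z_{α/2} + z_β = 1.645 + 1.645 = 3.290.
n = 2 × (3.290 / 0.444)² = 2 × 7.410² = 2 × 54.91 = 109.8.
Round up to the next whole participant.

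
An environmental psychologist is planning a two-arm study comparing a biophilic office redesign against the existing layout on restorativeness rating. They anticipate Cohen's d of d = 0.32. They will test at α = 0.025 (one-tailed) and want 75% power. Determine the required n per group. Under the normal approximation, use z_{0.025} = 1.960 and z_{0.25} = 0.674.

For two independent groups with equal n: n = 2·((z_{α} + z_β) / d)².
z_{α} + z_β = 1.960 + 0.674 = 2.634.
n = 2 × (2.634 / 0.32)² = 2 × 8.231² = 2 × 67.75 = 135.5.
Round up to the next whole participant.

n = 136 per group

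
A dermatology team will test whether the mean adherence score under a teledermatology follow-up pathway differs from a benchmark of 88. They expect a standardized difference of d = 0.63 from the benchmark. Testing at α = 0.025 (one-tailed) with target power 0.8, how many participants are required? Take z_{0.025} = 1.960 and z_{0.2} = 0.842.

For a one-sample test: n = ((z_{α} + z_β) / d)².
z_{α} + z_β = 1.960 + 0.842 = 2.802.
n = (2.802 / 0.63)² = 4.448² = 19.78.
Round up.

n = 20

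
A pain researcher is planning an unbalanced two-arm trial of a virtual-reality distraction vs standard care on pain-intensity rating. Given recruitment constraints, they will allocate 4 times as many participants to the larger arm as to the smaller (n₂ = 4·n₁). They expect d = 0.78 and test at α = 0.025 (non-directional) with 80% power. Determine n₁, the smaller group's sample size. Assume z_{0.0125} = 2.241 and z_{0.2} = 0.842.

n₁ = 20

With allocation ratio k = n₂/n₁ = 4, Var(x̄₁−x̄₂) = σ²(1/n₁ + 1/(k·n₁)) = σ²·(k+1)/(k·n₁).
So n₁ = (1 + 1/k)·((z_{α/2} + z_β)/d)² = 1.250 × (3.083/0.78)².
n₁ = 1.250 × 15.62 = 19.5.
Round up: n₁ = 20, giving n₂ = 4 × 20 = 80.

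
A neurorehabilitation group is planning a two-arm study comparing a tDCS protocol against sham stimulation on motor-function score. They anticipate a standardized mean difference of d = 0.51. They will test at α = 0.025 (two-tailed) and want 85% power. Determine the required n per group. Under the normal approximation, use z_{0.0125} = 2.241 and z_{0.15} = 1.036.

n = 83 per group

For two independent groups with equal n: n = 2·((z_{α/2} + z_β) / d)².
z_{α/2} + z_β = 2.241 + 1.036 = 3.277.
n = 2 × (3.277 / 0.51)² = 2 × 6.425² = 2 × 41.29 = 82.6.
Round up to the next whole participant.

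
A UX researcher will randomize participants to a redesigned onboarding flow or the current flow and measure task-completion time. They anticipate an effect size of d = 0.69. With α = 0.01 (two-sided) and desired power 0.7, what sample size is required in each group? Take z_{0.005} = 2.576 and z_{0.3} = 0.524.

For two independent groups with equal n: n = 2·((z_{α/2} + z_β) / d)².
z_{α/2} + z_β = 2.576 + 0.524 = 3.100.
n = 2 × (3.100 / 0.69)² = 2 × 4.493² = 2 × 20.18 = 40.4.
Round up to the next whole participant.

n = 41 per group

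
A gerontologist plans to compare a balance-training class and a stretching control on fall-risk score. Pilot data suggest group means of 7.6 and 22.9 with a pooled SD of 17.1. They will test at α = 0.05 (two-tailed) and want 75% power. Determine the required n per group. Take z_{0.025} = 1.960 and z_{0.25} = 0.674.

n = 18 per group

Cohen's d = |M₁ − M₂| / SD_pooled = |7.6 − 22.9| / 17.1 = 15.3 / 17.1 = 0.895.
For two independent groups with equal n: n = 2·((z_{α/2} + z_β) / d)².
z_{α/2} + z_β = 1.960 + 0.674 = 2.634.
n = 2 × (2.634 / 0.895)² = 2 × 2.943² = 2 × 8.66 = 17.3.
Round up to the next whole participant.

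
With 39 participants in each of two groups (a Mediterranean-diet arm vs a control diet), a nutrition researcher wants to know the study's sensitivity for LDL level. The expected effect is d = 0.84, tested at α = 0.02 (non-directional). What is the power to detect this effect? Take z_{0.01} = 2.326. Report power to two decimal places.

power ≈ 0.92

For two equal groups, power = Φ(d·√(n/2) − z_{α/2}).
d·√(n/2) = 0.84 × √(39/2) = 0.84 × 4.416 = 3.709.
z_β = 3.709 − 2.326 = 1.383.
Power = Φ(1.383) = 0.917.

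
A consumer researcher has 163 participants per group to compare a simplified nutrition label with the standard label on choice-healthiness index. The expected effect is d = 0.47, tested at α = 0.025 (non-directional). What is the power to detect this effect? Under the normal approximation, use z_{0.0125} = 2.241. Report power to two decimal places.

For two equal groups, power = Φ(d·√(n/2) − z_{α/2}).
d·√(n/2) = 0.47 × √(163/2) = 0.47 × 9.028 = 4.243.
z_β = 4.243 − 2.241 = 2.002.
Power = Φ(2.002) = 0.977.

power ≈ 0.98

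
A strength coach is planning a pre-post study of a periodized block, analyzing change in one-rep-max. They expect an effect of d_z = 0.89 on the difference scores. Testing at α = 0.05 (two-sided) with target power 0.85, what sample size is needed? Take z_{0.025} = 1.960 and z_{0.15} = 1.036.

For a paired (one-sample on differences) test: n = ((z_{α/2} + z_β) / d)².
z_{α/2} + z_β = 1.960 + 1.036 = 2.996.
n = (2.996 / 0.89)² = 3.366² = 11.33.
Round up.

n = 12 pairs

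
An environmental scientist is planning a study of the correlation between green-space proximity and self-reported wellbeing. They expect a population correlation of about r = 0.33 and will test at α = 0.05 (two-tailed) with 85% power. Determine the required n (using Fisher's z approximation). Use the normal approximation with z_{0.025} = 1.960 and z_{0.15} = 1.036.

Fisher's z: C = ½·ln((1+r)/(1−r)) = ½·ln(1.9851) = 0.3428.
n = ((z_{α/2} + z_β)/C)² + 3.
(1.960 + 1.036) / 0.3428 = 2.996 / 0.3428 = 8.740.
n = 8.740² + 3 = 76.38 + 3 = 79.4.
Round up.

n = 80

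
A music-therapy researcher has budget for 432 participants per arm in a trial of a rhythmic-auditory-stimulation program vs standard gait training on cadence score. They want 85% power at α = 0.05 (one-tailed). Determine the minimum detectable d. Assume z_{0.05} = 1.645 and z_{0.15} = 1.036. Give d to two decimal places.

For two independent groups of n = 432 each: d_min = (z_{α} + z_β)·√(2/n).
z-sum = 1.645 + 1.036 = 2.681.
d_min = 2.681 × √(2/432) = 2.681 × 0.0680 = 0.182.

d_min ≈ 0.18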